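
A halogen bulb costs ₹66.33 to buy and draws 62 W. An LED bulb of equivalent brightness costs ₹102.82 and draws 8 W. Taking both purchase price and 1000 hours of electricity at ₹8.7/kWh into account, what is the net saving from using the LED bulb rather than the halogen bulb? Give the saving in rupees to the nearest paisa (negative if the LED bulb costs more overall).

halogen bulb: ₹66.33 + (62/1000) kW × 1000 h × ₹8.7 = ₹66.33 + ₹539.4 = ₹605.73
LED bulb: ₹102.82 + (8/1000) kW × 1000 h × ₹8.7 = ₹102.82 + ₹69.6 = ₹172.42
Saving = ₹605.73 − ₹172.42 = ₹433.31

₹433.31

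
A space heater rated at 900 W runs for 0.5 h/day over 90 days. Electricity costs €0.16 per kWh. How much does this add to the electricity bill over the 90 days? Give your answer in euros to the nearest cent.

€6.48

Runtime = 0.5 h/day × 90 days = 45 h
Energy = 0.9 kW × 45 h = 40.5 kWh
Cost = 40.5 kWh × €0.16/kWh = €6.48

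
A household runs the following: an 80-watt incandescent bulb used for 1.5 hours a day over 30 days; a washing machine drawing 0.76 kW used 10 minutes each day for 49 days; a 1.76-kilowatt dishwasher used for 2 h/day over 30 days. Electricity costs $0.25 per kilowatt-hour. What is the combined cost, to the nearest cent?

incandescent bulb: Runtime = 1.5 h/day × 30 days = 45 h
incandescent bulb: 0.08 kW × 45 h = 3.6 kWh
washing machine: Runtime = 10 min × 49 = 490 min = 8.166666… h
washing machine: 0.76 kW × 8.166666… h = 6.206666… kWh
dishwasher: Runtime = 2 h/day × 30 days = 60 h
dishwasher: 1.76 kW × 60 h = 105.6 kWh
Total energy = 115.406666… kWh
Cost = 115.406666… × $0.25 = $28.85

$28.85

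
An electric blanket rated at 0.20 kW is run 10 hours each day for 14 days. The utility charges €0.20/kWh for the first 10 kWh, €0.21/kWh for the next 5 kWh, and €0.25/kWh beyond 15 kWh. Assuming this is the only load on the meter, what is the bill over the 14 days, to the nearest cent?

€6.30

Runtime = 10 h/day × 14 days = 140 h
Energy = 0.2 kW × 140 h = 28 kWh
Tier 1 (0–10 kWh): 10 × €0.20 = €2
Tier 2 (10–15 kWh): 5 × €0.21 = €1.05
Above 15 kWh: 13 × €0.25 = €3.25
Bill = €6.30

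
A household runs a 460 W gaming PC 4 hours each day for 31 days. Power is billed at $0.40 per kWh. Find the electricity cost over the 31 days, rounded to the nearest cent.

Runtime = 4 h/day × 31 days = 124 h
Energy = 0.46 kW × 124 h = 57.04 kWh
Cost = 57.04 kWh × $0.40/kWh = $22.82

$22.82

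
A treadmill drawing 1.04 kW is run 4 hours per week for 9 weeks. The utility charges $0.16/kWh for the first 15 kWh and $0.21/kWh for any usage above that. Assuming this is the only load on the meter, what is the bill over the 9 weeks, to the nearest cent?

Runtime = 4 h/week × 9 weeks = 36 h
Energy = 1.04 kW × 36 h = 37.44 kWh
Tier 1 (0–15 kWh): 15 × $0.16 = $2.4
Above 15 kWh: 22.44 × $0.21 = $4.7124
Bill = $7.11

$7.11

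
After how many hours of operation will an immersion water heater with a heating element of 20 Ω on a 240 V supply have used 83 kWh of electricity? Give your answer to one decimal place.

28.8 h

Power = V²/R = 240²/20 = 2880 W = 2.88 kW
Hours = 83 kWh ÷ 2.88 kW = 28.8 h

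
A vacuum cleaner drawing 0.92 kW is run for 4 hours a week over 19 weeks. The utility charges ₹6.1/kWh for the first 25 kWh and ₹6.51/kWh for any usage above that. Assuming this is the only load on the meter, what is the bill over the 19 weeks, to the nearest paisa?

Runtime = 4 h/week × 19 weeks = 76 h
Energy = 0.92 kW × 76 h = 69.92 kWh
Tier 1 (0–25 kWh): 25 × ₹6.1 = ₹152.5
Above 25 kWh: 44.92 × ₹6.51 = ₹292.4292
Bill = ₹444.93

₹444.93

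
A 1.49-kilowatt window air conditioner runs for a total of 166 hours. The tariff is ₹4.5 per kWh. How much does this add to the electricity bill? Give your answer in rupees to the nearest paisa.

Energy = 1.49 kW × 166 h = 247.34 kWh
Cost = 247.34 kWh × ₹4.5/kWh = ₹1113.03

₹1113.03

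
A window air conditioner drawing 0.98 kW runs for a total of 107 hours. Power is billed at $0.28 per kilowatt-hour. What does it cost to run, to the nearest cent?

Energy = 0.98 kW × 107 h = 104.86 kWh
Cost = 104.86 kWh × $0.28/kWh = $29.36

$29.36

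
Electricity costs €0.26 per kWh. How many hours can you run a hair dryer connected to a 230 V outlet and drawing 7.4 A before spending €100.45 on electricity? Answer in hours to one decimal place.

227.0 h

Power = 7.4 A × 230 V = 1702 W = 1.702 kW
Energy available = €100.45 ÷ €0.26/kWh = 386.3462 kWh
Hours = 386.3462 kWh ÷ 1.702 kW = 227.0 h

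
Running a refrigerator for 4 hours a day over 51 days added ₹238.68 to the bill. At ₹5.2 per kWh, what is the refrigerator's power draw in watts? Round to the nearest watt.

225 W

Energy = ₹238.68 ÷ ₹5.2/kWh = 45.9 kWh
Runtime = 4 h/day × 51 days = 204 h
Power = 45.9 kWh ÷ 204 h = 0.225 kW = 225 W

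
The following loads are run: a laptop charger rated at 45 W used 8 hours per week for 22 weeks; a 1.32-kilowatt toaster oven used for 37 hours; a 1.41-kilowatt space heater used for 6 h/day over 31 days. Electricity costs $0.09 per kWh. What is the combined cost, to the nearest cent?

$28.71

laptop charger: Runtime = 8 h/week × 22 weeks = 176 h
laptop charger: 0.045 kW × 176 h = 7.92 kWh
toaster oven: 1.32 kW × 37 h = 48.84 kWh
space heater: Runtime = 6 h/day × 31 days = 186 h
space heater: 1.41 kW × 186 h = 262.26 kWh
Total energy = 319.02 kWh
Cost = 319.02 × $0.09 = $28.71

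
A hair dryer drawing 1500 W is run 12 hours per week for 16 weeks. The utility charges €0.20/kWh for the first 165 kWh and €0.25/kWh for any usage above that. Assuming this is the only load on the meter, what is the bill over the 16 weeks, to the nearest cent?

Runtime = 12 h/week × 16 weeks = 192 h
Energy = 1.5 kW × 192 h = 288 kWh
Tier 1 (0–165 kWh): 165 × €0.20 = €33
Above 165 kWh: 123 × €0.25 = €30.75
Bill = €63.75

€63.75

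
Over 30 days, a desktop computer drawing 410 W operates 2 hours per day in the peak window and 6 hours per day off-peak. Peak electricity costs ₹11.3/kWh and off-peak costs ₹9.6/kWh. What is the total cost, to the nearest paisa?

₹986.46

Peak energy = 0.41 kW × 2 h × 30 = 24.6 kWh
Off-peak energy = 0.41 kW × 6 h × 30 = 73.8 kWh
Cost = 24.6 × ₹11.3 + 73.8 × ₹9.6 = ₹277.98 + ₹708.48 = ₹986.46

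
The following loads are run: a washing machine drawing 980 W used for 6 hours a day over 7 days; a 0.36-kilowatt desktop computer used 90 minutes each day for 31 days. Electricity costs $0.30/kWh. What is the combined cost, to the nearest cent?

$17.37

washing machine: Runtime = 6 h/day × 7 days = 42 h
washing machine: 0.98 kW × 42 h = 41.16 kWh
desktop computer: Runtime = 90 min × 31 = 2790 min = 46.5 h
desktop computer: 0.36 kW × 46.5 h = 16.74 kWh
Total energy = 57.9 kWh
Cost = 57.9 × $0.30 = $17.37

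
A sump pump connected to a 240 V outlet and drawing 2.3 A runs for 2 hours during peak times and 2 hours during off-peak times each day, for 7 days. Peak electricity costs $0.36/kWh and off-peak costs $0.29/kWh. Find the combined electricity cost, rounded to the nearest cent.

$5.02

Power = 2.3 A × 240 V = 552 W = 0.552 kW
Peak energy = 0.552 kW × 2 h × 7 = 7.728 kWh
Off-peak energy = 0.552 kW × 2 h × 7 = 7.728 kWh
Cost = 7.728 × $0.36 + 7.728 × $0.29 = $2.78208 + $2.24112 = $5.02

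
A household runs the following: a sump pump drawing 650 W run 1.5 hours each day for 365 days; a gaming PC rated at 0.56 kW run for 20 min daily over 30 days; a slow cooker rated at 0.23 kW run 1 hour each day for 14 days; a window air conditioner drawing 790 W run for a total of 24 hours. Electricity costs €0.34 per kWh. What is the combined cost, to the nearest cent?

sump pump: Runtime = 1.5 h/day × 365 days = 547.5 h
sump pump: 0.65 kW × 547.5 h = 355.875 kWh
gaming PC: Runtime = 20 min × 30 = 600 min = 10 h
gaming PC: 0.56 kW × 10 h = 5.6 kWh
slow cooker: Runtime = 1 h/day × 14 days = 14 h
slow cooker: 0.23 kW × 14 h = 3.22 kWh
window air conditioner: 0.79 kW × 24 h = 18.96 kWh
Total energy = 383.655 kWh
Cost = 383.655 × €0.34 = €130.44

€130.44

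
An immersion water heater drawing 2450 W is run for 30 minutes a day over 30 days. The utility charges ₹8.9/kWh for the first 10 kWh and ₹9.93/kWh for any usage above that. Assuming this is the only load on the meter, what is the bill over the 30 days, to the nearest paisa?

Runtime = 30 min × 30 = 900 min = 15 h
Energy = 2.45 kW × 15 h = 36.75 kWh
Tier 1 (0–10 kWh): 10 × ₹8.9 = ₹89
Above 10 kWh: 26.75 × ₹9.93 = ₹265.6275
Bill = ₹354.63

₹354.63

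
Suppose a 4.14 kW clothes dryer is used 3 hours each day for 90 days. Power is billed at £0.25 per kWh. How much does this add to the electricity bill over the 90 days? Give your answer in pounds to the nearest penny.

£279.45

Runtime = 3 h/day × 90 days = 270 h
Energy = 4.14 kW × 270 h = 1117.8 kWh
Cost = 1117.8 kWh × £0.25/kWh = £279.45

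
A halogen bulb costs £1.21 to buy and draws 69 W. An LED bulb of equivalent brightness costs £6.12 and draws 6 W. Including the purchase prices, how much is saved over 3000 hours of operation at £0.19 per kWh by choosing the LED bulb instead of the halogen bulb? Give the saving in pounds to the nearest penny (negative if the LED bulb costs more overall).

£31.00

halogen bulb: £1.21 + (69/1000) kW × 3000 h × £0.19 = £1.21 + £39.33 = £40.54
LED bulb: £6.12 + (6/1000) kW × 3000 h × £0.19 = £6.12 + £3.42 = £9.54
Saving = £40.54 − £9.54 = £31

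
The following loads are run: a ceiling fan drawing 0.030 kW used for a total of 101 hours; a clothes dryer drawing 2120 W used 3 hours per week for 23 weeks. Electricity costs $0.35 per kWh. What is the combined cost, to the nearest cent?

$52.26

ceiling fan: 0.03 kW × 101 h = 3.03 kWh
clothes dryer: Runtime = 3 h/week × 23 weeks = 69 h
clothes dryer: 2.12 kW × 69 h = 146.28 kWh
Total energy = 149.31 kWh
Cost = 149.31 × $0.35 = $52.26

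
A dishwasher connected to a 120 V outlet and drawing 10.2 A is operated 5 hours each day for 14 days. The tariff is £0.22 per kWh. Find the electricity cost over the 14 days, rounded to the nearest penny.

£18.85

Power = 10.2 A × 120 V = 1224 W = 1.224 kW
Runtime = 5 h/day × 14 days = 70 h
Energy = 1.224 kW × 70 h = 85.68 kWh
Cost = 85.68 kWh × £0.22/kWh = £18.85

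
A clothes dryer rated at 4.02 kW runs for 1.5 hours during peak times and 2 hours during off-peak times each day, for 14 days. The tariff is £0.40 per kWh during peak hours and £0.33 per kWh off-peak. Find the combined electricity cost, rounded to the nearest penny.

Peak energy = 4.02 kW × 1.5 h × 14 = 84.42 kWh
Off-peak energy = 4.02 kW × 2 h × 14 = 112.56 kWh
Cost = 84.42 × £0.40 + 112.56 × £0.33 = £33.768 + £37.1448 = £70.91

£70.91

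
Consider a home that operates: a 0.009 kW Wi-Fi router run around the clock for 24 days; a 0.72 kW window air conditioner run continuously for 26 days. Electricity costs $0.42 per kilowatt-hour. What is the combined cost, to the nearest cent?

$190.87

Wi-Fi router: Runtime = 24 h × 24 = 576 h
Wi-Fi router: 0.009 kW × 576 h = 5.184 kWh
window air conditioner: Runtime = 24 h × 26 = 624 h
window air conditioner: 0.72 kW × 624 h = 449.28 kWh
Total energy = 454.464 kWh
Cost = 454.464 × $0.42 = $190.87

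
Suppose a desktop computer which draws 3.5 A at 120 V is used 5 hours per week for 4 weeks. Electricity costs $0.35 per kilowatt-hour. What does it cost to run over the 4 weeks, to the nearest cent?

Power = 3.5 A × 120 V = 420 W = 0.42 kW
Runtime = 5 h/week × 4 weeks = 20 h
Energy = 0.42 kW × 20 h = 8.4 kWh
Cost = 8.4 kWh × $0.35/kWh = $2.94

$2.94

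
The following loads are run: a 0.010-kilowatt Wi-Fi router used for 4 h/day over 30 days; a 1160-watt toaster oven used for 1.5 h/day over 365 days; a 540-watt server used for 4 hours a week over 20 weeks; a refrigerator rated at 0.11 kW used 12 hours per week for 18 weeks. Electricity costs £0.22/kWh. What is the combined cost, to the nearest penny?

Wi-Fi router: Runtime = 4 h/day × 30 days = 120 h
Wi-Fi router: 0.01 kW × 120 h = 1.2 kWh
toaster oven: Runtime = 1.5 h/day × 365 days = 547.5 h
toaster oven: 1.16 kW × 547.5 h = 635.1 kWh
server: Runtime = 4 h/week × 20 weeks = 80 h
server: 0.54 kW × 80 h = 43.2 kWh
refrigerator: Runtime = 12 h/week × 18 weeks = 216 h
refrigerator: 0.11 kW × 216 h = 23.76 kWh
Total energy = 703.26 kWh
Cost = 703.26 × £0.22 = £154.72

£154.72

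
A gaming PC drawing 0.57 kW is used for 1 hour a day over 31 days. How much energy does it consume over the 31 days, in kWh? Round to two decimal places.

Runtime = 1 h/day × 31 days = 31 h
Energy = 0.57 kW × 31 h = 17.67 kWh

17.67 kWh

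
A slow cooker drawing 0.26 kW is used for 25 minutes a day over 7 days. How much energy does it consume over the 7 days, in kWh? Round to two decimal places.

0.76 kWh

Runtime = 25 min × 7 = 175 min = 2.916666… h
Energy = 0.26 kW × 2.916666… h = 0.758333… kWh ≈ 0.76 kWh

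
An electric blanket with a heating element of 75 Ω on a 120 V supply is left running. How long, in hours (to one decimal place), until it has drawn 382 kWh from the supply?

Power = V²/R = 120²/75 = 192 W = 0.192 kW
Hours = 382 kWh ÷ 0.192 kW = 1989.6 h

1989.6 h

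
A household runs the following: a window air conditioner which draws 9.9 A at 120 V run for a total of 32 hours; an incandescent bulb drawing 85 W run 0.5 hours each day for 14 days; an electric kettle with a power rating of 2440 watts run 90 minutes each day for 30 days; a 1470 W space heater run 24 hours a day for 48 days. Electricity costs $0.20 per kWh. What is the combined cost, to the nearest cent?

$368.37

window air conditioner: Power = 9.9 A × 120 V = 1188 W = 1.188 kW
window air conditioner: 1.188 kW × 32 h = 38.016 kWh
incandescent bulb: Runtime = 0.5 h/day × 14 days = 7 h
incandescent bulb: 0.085 kW × 7 h = 0.595 kWh
electric kettle: Runtime = 90 min × 30 = 2700 min = 45 h
electric kettle: 2.44 kW × 45 h = 109.8 kWh
space heater: Runtime = 24 h × 48 = 1152 h
space heater: 1.47 kW × 1152 h = 1693.44 kWh
Total energy = 1841.851 kWh
Cost = 1841.851 × $0.20 = $368.37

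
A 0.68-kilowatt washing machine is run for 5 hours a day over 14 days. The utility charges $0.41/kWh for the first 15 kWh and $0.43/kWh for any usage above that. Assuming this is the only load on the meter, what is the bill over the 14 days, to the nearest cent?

$20.17

Runtime = 5 h/day × 14 days = 70 h
Energy = 0.68 kW × 70 h = 47.6 kWh
Tier 1 (0–15 kWh): 15 × $0.41 = $6.15
Above 15 kWh: 32.6 × $0.43 = $14.018
Bill = $20.17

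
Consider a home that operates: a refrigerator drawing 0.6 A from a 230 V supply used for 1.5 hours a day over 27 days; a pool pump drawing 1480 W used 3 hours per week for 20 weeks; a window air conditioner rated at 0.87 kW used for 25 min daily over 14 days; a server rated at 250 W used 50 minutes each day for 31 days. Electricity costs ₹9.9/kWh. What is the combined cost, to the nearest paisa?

refrigerator: Power = 0.6 A × 230 V = 138 W = 0.138 kW
refrigerator: Runtime = 1.5 h/day × 27 days = 40.5 h
refrigerator: 0.138 kW × 40.5 h = 5.589 kWh
pool pump: Runtime = 3 h/week × 20 weeks = 60 h
pool pump: 1.48 kW × 60 h = 88.8 kWh
window air conditioner: Runtime = 25 min × 14 = 350 min = 5.833333… h
window air conditioner: 0.87 kW × 5.833333… h = 5.075 kWh
server: Runtime = 50 min × 31 = 1550 min = 25.833333… h
server: 0.25 kW × 25.833333… h = 6.458333… kWh
Total energy = 105.922333… kWh
Cost = 105.922333… × ₹9.9 = ₹1048.63

₹1048.63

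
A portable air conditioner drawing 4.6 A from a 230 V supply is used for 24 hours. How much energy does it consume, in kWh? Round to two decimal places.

Power = 4.6 A × 230 V = 1058 W = 1.058 kW
Energy = 1.058 kW × 24 h = 25.392 kWh ≈ 25.39 kWh

25.39 kWh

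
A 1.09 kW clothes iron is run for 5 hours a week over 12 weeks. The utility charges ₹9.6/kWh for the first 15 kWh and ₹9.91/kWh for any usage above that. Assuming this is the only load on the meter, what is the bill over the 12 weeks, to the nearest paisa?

Runtime = 5 h/week × 12 weeks = 60 h
Energy = 1.09 kW × 60 h = 65.4 kWh
Tier 1 (0–15 kWh): 15 × ₹9.6 = ₹144
Above 15 kWh: 50.4 × ₹9.91 = ₹499.464
Bill = ₹643.46

₹643.46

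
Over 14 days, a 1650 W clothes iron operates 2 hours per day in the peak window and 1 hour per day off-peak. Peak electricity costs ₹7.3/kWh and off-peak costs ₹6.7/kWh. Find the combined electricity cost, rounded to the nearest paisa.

₹492.03

Peak energy = 1.65 kW × 2 h × 14 = 46.2 kWh
Off-peak energy = 1.65 kW × 1 h × 14 = 23.1 kWh
Cost = 46.2 × ₹7.3 + 23.1 × ₹6.7 = ₹337.26 + ₹154.77 = ₹492.03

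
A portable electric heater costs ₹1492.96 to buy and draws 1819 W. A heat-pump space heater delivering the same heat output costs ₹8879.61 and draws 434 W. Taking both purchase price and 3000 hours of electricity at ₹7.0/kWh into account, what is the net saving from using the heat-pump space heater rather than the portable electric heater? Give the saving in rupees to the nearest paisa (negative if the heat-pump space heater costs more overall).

portable electric heater: ₹1492.96 + (1819/1000) kW × 3000 h × ₹7.0 = ₹1492.96 + ₹38199 = ₹39691.96
heat-pump space heater: ₹8879.61 + (434/1000) kW × 3000 h × ₹7.0 = ₹8879.61 + ₹9114 = ₹17993.61
Saving = ₹39691.96 − ₹17993.61 = ₹21698.35

₹21698.35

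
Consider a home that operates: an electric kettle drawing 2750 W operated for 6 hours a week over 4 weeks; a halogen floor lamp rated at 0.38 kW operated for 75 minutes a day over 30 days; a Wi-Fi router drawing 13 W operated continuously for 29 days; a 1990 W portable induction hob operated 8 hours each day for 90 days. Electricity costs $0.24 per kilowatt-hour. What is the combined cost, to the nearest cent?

electric kettle: Runtime = 6 h/week × 4 weeks = 24 h
electric kettle: 2.75 kW × 24 h = 66 kWh
halogen floor lamp: Runtime = 75 min × 30 = 2250 min = 37.5 h
halogen floor lamp: 0.38 kW × 37.5 h = 14.25 kWh
Wi-Fi router: Runtime = 24 h × 29 = 696 h
Wi-Fi router: 0.013 kW × 696 h = 9.048 kWh
portable induction hob: Runtime = 8 h/day × 90 days = 720 h
portable induction hob: 1.99 kW × 720 h = 1432.8 kWh
Total energy = 1522.098 kWh
Cost = 1522.098 × $0.24 = $365.30

$365.30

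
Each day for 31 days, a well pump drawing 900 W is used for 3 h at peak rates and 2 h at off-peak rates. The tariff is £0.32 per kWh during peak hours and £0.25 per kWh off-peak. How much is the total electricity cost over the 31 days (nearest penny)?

Peak energy = 0.9 kW × 3 h × 31 = 83.7 kWh
Off-peak energy = 0.9 kW × 2 h × 31 = 55.8 kWh
Cost = 83.7 × £0.32 + 55.8 × £0.25 = £26.784 + £13.95 = £40.73

£40.73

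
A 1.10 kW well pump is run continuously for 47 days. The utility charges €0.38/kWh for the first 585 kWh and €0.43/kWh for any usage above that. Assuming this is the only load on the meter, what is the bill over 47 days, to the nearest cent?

Runtime = 24 h × 47 = 1128 h
Energy = 1.1 kW × 1128 h = 1240.8 kWh
Tier 1 (0–585 kWh): 585 × €0.38 = €222.3
Above 585 kWh: 655.8 × €0.43 = €281.994
Bill = €504.29

€504.29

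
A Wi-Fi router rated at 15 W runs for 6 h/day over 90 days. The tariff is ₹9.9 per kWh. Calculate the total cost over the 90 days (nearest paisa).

₹80.19

Runtime = 6 h/day × 90 days = 540 h
Energy = 0.015 kW × 540 h = 8.1 kWh
Cost = 8.1 kWh × ₹9.9/kWh = ₹80.19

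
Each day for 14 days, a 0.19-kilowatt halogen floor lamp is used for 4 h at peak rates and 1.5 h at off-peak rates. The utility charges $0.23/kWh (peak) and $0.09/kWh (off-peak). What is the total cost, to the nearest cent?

$2.81

Peak energy = 0.19 kW × 4 h × 14 = 10.64 kWh
Off-peak energy = 0.19 kW × 1.5 h × 14 = 3.99 kWh
Cost = 10.64 × $0.23 + 3.99 × $0.09 = $2.4472 + $0.3591 = $2.81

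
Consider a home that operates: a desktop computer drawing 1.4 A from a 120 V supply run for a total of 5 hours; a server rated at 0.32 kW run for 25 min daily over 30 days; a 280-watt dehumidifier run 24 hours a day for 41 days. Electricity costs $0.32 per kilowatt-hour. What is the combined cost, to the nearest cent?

$89.72

desktop computer: Power = 1.4 A × 120 V = 168 W = 0.168 kW
desktop computer: 0.168 kW × 5 h = 0.84 kWh
server: Runtime = 25 min × 30 = 750 min = 12.5 h
server: 0.32 kW × 12.5 h = 4 kWh
dehumidifier: Runtime = 24 h × 41 = 984 h
dehumidifier: 0.28 kW × 984 h = 275.52 kWh
Total energy = 280.36 kWh
Cost = 280.36 × $0.32 = $89.72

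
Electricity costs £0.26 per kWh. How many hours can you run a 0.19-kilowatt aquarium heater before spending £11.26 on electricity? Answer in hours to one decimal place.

227.9 h

Energy available = £11.26 ÷ £0.26/kWh = 43.3077 kWh
Hours = 43.3077 kWh ÷ 0.19 kW = 227.9 h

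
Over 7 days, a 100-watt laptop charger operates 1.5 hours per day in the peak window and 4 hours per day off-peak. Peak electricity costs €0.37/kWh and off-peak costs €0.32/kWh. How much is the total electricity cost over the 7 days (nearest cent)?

€1.28

Peak energy = 0.1 kW × 1.5 h × 7 = 1.05 kWh
Off-peak energy = 0.1 kW × 4 h × 7 = 2.8 kWh
Cost = 1.05 × €0.37 + 2.8 × €0.32 = €0.3885 + €0.896 = €1.28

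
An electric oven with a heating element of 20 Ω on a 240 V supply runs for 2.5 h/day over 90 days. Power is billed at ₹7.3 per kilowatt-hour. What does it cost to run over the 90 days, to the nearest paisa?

Power = V²/R = 240²/20 = 2880 W = 2.88 kW
Runtime = 2.5 h/day × 90 days = 225 h
Energy = 2.88 kW × 225 h = 648 kWh
Cost = 648 kWh × ₹7.3/kWh = ₹4730.40

₹4730.40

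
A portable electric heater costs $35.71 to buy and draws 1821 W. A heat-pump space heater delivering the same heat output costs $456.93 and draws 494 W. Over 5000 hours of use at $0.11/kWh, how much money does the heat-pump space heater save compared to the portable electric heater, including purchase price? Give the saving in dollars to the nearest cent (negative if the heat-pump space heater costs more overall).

portable electric heater: $35.71 + (1821/1000) kW × 5000 h × $0.11 = $35.71 + $1001.55 = $1037.26
heat-pump space heater: $456.93 + (494/1000) kW × 5000 h × $0.11 = $456.93 + $271.7 = $728.63
Saving = $1037.26 − $728.63 = $308.63

$308.63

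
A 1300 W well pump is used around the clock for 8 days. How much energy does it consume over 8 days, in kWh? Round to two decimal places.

Runtime = 24 h × 8 = 192 h
Energy = 1.3 kW × 192 h = 249.6 kWh

249.60 kWh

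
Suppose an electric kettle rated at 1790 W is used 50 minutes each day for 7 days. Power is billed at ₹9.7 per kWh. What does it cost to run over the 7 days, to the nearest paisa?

Runtime = 50 min × 7 = 350 min = 5.833333… h
Energy = 1.79 kW × 5.833333… h = 10.441666… kWh
Cost = 10.441666… kWh × ₹9.7/kWh = ₹101.28

₹101.28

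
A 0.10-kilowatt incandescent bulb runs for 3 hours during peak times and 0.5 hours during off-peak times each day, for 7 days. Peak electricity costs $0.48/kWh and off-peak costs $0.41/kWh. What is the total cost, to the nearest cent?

Peak energy = 0.1 kW × 3 h × 7 = 2.1 kWh
Off-peak energy = 0.1 kW × 0.5 h × 7 = 0.35 kWh
Cost = 2.1 × $0.48 + 0.35 × $0.41 = $1.008 + $0.1435 = $1.15

$1.15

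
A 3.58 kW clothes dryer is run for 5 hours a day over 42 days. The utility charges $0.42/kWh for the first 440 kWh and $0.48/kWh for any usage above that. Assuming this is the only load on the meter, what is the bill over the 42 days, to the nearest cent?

$334.46

Runtime = 5 h/day × 42 days = 210 h
Energy = 3.58 kW × 210 h = 751.8 kWh
Tier 1 (0–440 kWh): 440 × $0.42 = $184.8
Above 440 kWh: 311.8 × $0.48 = $149.664
Bill = $334.46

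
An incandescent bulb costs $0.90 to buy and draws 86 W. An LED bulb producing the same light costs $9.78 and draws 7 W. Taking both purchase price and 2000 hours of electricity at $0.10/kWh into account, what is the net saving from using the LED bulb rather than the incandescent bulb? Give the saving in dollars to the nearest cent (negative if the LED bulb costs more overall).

incandescent bulb: $0.90 + (86/1000) kW × 2000 h × $0.10 = $0.90 + $17.2 = $18.1
LED bulb: $9.78 + (7/1000) kW × 2000 h × $0.10 = $9.78 + $1.4 = $11.18
Saving = $18.1 − $11.18 = $6.92

$6.92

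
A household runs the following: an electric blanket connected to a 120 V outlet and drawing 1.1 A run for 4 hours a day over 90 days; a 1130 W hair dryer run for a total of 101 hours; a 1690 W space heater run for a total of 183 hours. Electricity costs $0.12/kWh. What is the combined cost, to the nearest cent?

electric blanket: Power = 1.1 A × 120 V = 132 W = 0.132 kW
electric blanket: Runtime = 4 h/day × 90 days = 360 h
electric blanket: 0.132 kW × 360 h = 47.52 kWh
hair dryer: 1.13 kW × 101 h = 114.13 kWh
space heater: 1.69 kW × 183 h = 309.27 kWh
Total energy = 470.92 kWh
Cost = 470.92 × $0.12 = $56.51

$56.51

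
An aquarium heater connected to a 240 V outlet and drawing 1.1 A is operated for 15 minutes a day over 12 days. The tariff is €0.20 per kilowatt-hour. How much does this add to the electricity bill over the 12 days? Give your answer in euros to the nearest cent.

€0.16

Power = 1.1 A × 240 V = 264 W = 0.264 kW
Runtime = 15 min × 12 = 180 min = 3 h
Energy = 0.264 kW × 3 h = 0.792 kWh
Cost = 0.792 kWh × €0.20/kWh = €0.16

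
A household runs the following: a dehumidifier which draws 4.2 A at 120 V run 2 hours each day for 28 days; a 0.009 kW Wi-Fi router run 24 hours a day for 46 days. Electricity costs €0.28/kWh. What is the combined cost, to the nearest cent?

dehumidifier: Power = 4.2 A × 120 V = 504 W = 0.504 kW
dehumidifier: Runtime = 2 h/day × 28 days = 56 h
dehumidifier: 0.504 kW × 56 h = 28.224 kWh
Wi-Fi router: Runtime = 24 h × 46 = 1104 h
Wi-Fi router: 0.009 kW × 1104 h = 9.936 kWh
Total energy = 38.16 kWh
Cost = 38.16 × €0.28 = €10.68

€10.68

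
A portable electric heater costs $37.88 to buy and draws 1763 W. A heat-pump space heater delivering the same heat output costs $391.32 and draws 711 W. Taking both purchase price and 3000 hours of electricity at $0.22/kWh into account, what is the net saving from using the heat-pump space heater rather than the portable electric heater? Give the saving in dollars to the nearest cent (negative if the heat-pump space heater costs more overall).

$340.88

portable electric heater: $37.88 + (1763/1000) kW × 3000 h × $0.22 = $37.88 + $1163.58 = $1201.46
heat-pump space heater: $391.32 + (711/1000) kW × 3000 h × $0.22 = $391.32 + $469.26 = $860.58
Saving = $1201.46 − $860.58 = $340.88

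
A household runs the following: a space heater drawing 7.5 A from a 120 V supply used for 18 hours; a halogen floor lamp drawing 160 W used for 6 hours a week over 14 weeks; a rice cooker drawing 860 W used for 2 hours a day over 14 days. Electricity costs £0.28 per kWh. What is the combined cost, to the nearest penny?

space heater: Power = 7.5 A × 120 V = 900 W = 0.9 kW
space heater: 0.9 kW × 18 h = 16.2 kWh
halogen floor lamp: Runtime = 6 h/week × 14 weeks = 84 h
halogen floor lamp: 0.16 kW × 84 h = 13.44 kWh
rice cooker: Runtime = 2 h/day × 14 days = 28 h
rice cooker: 0.86 kW × 28 h = 24.08 kWh
Total energy = 53.72 kWh
Cost = 53.72 × £0.28 = £15.04

£15.04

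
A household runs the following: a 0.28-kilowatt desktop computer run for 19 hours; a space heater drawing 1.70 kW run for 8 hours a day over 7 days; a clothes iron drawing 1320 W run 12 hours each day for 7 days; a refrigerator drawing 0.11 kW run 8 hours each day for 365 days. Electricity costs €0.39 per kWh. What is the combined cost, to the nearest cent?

€207.71

desktop computer: 0.28 kW × 19 h = 5.32 kWh
space heater: Runtime = 8 h/day × 7 days = 56 h
space heater: 1.7 kW × 56 h = 95.2 kWh
clothes iron: Runtime = 12 h/day × 7 days = 84 h
clothes iron: 1.32 kW × 84 h = 110.88 kWh
refrigerator: Runtime = 8 h/day × 365 days = 2920 h
refrigerator: 0.11 kW × 2920 h = 321.2 kWh
Total energy = 532.6 kWh
Cost = 532.6 × €0.39 = €207.71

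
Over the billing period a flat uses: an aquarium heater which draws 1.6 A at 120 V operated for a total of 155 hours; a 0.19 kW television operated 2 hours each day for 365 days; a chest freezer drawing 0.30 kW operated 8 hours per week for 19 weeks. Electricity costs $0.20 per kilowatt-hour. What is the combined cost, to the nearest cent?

$42.81

aquarium heater: Power = 1.6 A × 120 V = 192 W = 0.192 kW
aquarium heater: 0.192 kW × 155 h = 29.76 kWh
television: Runtime = 2 h/day × 365 days = 730 h
television: 0.19 kW × 730 h = 138.7 kWh
chest freezer: Runtime = 8 h/week × 19 weeks = 152 h
chest freezer: 0.3 kW × 152 h = 45.6 kWh
Total energy = 214.06 kWh
Cost = 214.06 × $0.20 = $42.81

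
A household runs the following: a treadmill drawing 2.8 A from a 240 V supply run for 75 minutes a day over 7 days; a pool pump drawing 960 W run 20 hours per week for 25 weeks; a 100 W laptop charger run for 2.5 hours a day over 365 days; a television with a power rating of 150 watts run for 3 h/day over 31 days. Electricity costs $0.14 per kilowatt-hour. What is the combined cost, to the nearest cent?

treadmill: Power = 2.8 A × 240 V = 672 W = 0.672 kW
treadmill: Runtime = 75 min × 7 = 525 min = 8.75 h
treadmill: 0.672 kW × 8.75 h = 5.88 kWh
pool pump: Runtime = 20 h/week × 25 weeks = 500 h
pool pump: 0.96 kW × 500 h = 480 kWh
laptop charger: Runtime = 2.5 h/day × 365 days = 912.5 h
laptop charger: 0.1 kW × 912.5 h = 91.25 kWh
television: Runtime = 3 h/day × 31 days = 93 h
television: 0.15 kW × 93 h = 13.95 kWh
Total energy = 591.08 kWh
Cost = 591.08 × $0.14 = $82.75

$82.75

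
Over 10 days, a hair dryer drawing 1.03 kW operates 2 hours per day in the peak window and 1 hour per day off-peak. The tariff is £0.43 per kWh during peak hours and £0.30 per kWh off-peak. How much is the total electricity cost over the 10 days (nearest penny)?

Peak energy = 1.03 kW × 2 h × 10 = 20.6 kWh
Off-peak energy = 1.03 kW × 1 h × 10 = 10.3 kWh
Cost = 20.6 × £0.43 + 10.3 × £0.30 = £8.858 + £3.09 = £11.95

£11.95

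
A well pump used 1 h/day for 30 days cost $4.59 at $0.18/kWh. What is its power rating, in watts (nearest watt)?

850 W

Energy = $4.59 ÷ $0.18/kWh = 25.5 kWh
Runtime = 1 h/day × 30 days = 30 h
Power = 25.5 kWh ÷ 30 h = 0.85 kW = 850 W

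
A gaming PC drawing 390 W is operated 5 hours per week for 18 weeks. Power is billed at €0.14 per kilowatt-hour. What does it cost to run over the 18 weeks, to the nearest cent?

Runtime = 5 h/week × 18 weeks = 90 h
Energy = 0.39 kW × 90 h = 35.1 kWh
Cost = 35.1 kWh × €0.14/kWh = €4.91

€4.91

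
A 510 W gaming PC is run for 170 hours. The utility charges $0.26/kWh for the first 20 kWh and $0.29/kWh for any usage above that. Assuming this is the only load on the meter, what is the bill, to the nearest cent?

$24.54

Energy = 0.51 kW × 170 h = 86.7 kWh
Tier 1 (0–20 kWh): 20 × $0.26 = $5.2
Above 20 kWh: 66.7 × $0.29 = $19.343
Bill = $24.54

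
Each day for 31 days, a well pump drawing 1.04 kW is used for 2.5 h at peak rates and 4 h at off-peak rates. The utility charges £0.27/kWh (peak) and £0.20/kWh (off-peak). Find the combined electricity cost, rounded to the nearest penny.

Peak energy = 1.04 kW × 2.5 h × 31 = 80.6 kWh
Off-peak energy = 1.04 kW × 4 h × 31 = 128.96 kWh
Cost = 80.6 × £0.27 + 128.96 × £0.20 = £21.762 + £25.792 = £47.55

£47.55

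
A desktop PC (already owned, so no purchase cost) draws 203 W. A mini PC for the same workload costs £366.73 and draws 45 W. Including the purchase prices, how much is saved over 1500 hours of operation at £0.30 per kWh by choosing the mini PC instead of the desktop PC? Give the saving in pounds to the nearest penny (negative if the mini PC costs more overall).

-£295.63

desktop PC: £0.00 + (203/1000) kW × 1500 h × £0.30 = £0.00 + £91.35 = £91.35
mini PC: £366.73 + (45/1000) kW × 1500 h × £0.30 = £366.73 + £20.25 = £386.98
Saving = £91.35 − £386.98 = −£295.63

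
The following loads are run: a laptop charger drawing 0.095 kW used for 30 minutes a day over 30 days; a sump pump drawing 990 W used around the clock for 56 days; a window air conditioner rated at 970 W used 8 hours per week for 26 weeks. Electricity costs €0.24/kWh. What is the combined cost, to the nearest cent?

€368.10

laptop charger: Runtime = 30 min × 30 = 900 min = 15 h
laptop charger: 0.095 kW × 15 h = 1.425 kWh
sump pump: Runtime = 24 h × 56 = 1344 h
sump pump: 0.99 kW × 1344 h = 1330.56 kWh
window air conditioner: Runtime = 8 h/week × 26 weeks = 208 h
window air conditioner: 0.97 kW × 208 h = 201.76 kWh
Total energy = 1533.745 kWh
Cost = 1533.745 × €0.24 = €368.10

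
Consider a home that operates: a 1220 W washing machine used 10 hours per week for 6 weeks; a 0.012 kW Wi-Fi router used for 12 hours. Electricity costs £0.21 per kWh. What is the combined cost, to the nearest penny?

£15.40

washing machine: Runtime = 10 h/week × 6 weeks = 60 h
washing machine: 1.22 kW × 60 h = 73.2 kWh
Wi-Fi router: 0.012 kW × 12 h = 0.144 kWh
Total energy = 73.344 kWh
Cost = 73.344 × £0.21 = £15.40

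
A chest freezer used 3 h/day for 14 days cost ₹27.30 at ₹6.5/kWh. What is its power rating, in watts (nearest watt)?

100 W

Energy = ₹27.30 ÷ ₹6.5/kWh = 4.2 kWh
Runtime = 3 h/day × 14 days = 42 h
Power = 4.2 kWh ÷ 42 h = 0.1 kW = 100 W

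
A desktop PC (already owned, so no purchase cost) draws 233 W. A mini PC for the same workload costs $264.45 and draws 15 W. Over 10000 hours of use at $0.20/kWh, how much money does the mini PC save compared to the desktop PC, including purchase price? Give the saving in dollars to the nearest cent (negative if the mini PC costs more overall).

$171.55

desktop PC: $0.00 + (233/1000) kW × 10000 h × $0.20 = $0.00 + $466 = $466
mini PC: $264.45 + (15/1000) kW × 10000 h × $0.20 = $264.45 + $30 = $294.45
Saving = $466 − $294.45 = $171.55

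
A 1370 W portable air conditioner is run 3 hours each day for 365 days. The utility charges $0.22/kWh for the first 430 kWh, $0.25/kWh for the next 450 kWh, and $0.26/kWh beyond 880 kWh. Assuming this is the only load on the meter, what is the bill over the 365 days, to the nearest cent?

Runtime = 3 h/day × 365 days = 1095 h
Energy = 1.37 kW × 1095 h = 1500.15 kWh
Tier 1 (0–430 kWh): 430 × $0.22 = $94.6
Tier 2 (430–880 kWh): 450 × $0.25 = $112.5
Above 880 kWh: 620.15 × $0.26 = $161.239
Bill = $368.34

$368.34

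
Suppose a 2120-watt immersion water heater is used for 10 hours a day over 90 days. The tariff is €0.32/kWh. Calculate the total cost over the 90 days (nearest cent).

Runtime = 10 h/day × 90 days = 900 h
Energy = 2.12 kW × 900 h = 1908 kWh
Cost = 1908 kWh × €0.32/kWh = €610.56

€610.56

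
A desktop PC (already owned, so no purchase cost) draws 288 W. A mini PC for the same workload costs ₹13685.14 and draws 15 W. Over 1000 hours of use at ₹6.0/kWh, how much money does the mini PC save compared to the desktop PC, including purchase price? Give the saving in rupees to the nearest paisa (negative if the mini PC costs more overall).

-₹12047.14

desktop PC: ₹0.00 + (288/1000) kW × 1000 h × ₹6.0 = ₹0.00 + ₹1728 = ₹1728
mini PC: ₹13685.14 + (15/1000) kW × 1000 h × ₹6.0 = ₹13685.14 + ₹90 = ₹13775.14
Saving = ₹1728 − ₹13775.14 = −₹12047.14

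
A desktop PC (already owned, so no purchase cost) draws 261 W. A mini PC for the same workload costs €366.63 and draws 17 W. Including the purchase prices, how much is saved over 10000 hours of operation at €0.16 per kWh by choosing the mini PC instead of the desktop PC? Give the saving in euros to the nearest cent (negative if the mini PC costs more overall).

desktop PC: €0.00 + (261/1000) kW × 10000 h × €0.16 = €0.00 + €417.6 = €417.6
mini PC: €366.63 + (17/1000) kW × 10000 h × €0.16 = €366.63 + €27.2 = €393.83
Saving = €417.6 − €393.83 = €23.77

€23.77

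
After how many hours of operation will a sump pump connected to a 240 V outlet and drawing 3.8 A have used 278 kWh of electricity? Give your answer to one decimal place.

304.8 h

Power = 3.8 A × 240 V = 912 W = 0.912 kW
Hours = 278 kWh ÷ 0.912 kW = 304.8 h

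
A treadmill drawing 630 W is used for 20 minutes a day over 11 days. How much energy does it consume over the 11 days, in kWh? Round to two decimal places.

2.31 kWh

Runtime = 20 min × 11 = 220 min = 3.666666… h
Energy = 0.63 kW × 3.666666… h = 2.31 kWh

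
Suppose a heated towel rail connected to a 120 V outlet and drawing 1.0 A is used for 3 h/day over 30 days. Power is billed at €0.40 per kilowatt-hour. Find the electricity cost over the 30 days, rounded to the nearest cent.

€4.32

Power = 1.0 A × 120 V = 120 W = 0.12 kW
Runtime = 3 h/day × 30 days = 90 h
Energy = 0.12 kW × 90 h = 10.8 kWh
Cost = 10.8 kWh × €0.40/kWh = €4.32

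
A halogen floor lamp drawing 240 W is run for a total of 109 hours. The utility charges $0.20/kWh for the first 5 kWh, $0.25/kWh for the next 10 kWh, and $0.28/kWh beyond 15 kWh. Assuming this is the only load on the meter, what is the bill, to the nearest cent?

$6.62

Energy = 0.24 kW × 109 h = 26.16 kWh
Tier 1 (0–5 kWh): 5 × $0.20 = $1
Tier 2 (5–15 kWh): 10 × $0.25 = $2.5
Above 15 kWh: 11.16 × $0.28 = $3.1248
Bill = $6.62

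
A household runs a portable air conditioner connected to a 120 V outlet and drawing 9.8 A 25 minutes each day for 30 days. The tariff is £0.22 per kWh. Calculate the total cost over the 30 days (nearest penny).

£3.23

Power = 9.8 A × 120 V = 1176 W = 1.176 kW
Runtime = 25 min × 30 = 750 min = 12.5 h
Energy = 1.176 kW × 12.5 h = 14.7 kWh
Cost = 14.7 kWh × £0.22/kWh = £3.23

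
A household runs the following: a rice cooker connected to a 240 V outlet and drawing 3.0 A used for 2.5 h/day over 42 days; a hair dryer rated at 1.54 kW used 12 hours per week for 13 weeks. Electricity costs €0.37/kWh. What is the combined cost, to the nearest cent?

€116.86

rice cooker: Power = 3.0 A × 240 V = 720 W = 0.72 kW
rice cooker: Runtime = 2.5 h/day × 42 days = 105 h
rice cooker: 0.72 kW × 105 h = 75.6 kWh
hair dryer: Runtime = 12 h/week × 13 weeks = 156 h
hair dryer: 1.54 kW × 156 h = 240.24 kWh
Total energy = 315.84 kWh
Cost = 315.84 × €0.37 = €116.86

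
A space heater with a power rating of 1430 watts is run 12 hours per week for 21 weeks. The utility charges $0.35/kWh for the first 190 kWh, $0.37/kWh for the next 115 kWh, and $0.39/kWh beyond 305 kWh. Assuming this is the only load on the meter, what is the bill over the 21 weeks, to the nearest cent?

$130.64

Runtime = 12 h/week × 21 weeks = 252 h
Energy = 1.43 kW × 252 h = 360.36 kWh
Tier 1 (0–190 kWh): 190 × $0.35 = $66.5
Tier 2 (190–305 kWh): 115 × $0.37 = $42.55
Above 305 kWh: 55.36 × $0.39 = $21.5904
Bill = $130.64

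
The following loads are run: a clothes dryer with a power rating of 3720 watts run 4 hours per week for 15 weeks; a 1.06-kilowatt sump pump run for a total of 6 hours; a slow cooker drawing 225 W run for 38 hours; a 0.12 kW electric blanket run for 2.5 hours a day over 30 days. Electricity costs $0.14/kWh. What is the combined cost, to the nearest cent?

clothes dryer: Runtime = 4 h/week × 15 weeks = 60 h
clothes dryer: 3.72 kW × 60 h = 223.2 kWh
sump pump: 1.06 kW × 6 h = 6.36 kWh
slow cooker: 0.225 kW × 38 h = 8.55 kWh
electric blanket: Runtime = 2.5 h/day × 30 days = 75 h
electric blanket: 0.12 kW × 75 h = 9 kWh
Total energy = 247.11 kWh
Cost = 247.11 × $0.14 = $34.60

$34.60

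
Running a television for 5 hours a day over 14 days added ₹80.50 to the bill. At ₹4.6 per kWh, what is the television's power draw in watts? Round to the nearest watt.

Energy = ₹80.50 ÷ ₹4.6/kWh = 17.5 kWh
Runtime = 5 h/day × 14 days = 70 h
Power = 17.5 kWh ÷ 70 h = 0.25 kW = 250 W

250 W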